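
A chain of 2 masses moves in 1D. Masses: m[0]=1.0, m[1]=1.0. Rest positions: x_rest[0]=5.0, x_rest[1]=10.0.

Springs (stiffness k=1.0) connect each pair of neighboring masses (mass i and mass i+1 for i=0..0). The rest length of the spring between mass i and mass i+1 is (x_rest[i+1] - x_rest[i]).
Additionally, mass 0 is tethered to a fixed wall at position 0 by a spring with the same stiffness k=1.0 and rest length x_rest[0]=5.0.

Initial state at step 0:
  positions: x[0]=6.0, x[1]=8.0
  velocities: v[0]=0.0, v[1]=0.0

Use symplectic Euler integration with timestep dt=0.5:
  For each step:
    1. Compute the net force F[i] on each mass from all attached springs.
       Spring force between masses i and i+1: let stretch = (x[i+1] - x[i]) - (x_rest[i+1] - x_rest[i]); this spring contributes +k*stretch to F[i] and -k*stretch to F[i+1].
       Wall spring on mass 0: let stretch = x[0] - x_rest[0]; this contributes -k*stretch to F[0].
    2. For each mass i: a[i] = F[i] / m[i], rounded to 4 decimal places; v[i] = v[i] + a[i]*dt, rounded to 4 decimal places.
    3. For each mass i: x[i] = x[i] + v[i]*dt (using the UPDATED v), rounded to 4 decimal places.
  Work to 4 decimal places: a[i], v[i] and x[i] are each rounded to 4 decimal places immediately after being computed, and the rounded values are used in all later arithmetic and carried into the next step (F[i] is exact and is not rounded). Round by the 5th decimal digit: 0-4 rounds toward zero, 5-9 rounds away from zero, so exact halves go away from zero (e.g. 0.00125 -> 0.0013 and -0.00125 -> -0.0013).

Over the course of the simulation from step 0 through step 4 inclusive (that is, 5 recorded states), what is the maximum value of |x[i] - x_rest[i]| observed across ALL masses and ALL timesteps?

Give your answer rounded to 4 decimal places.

Step 0: x=[6.0000 8.0000] v=[0.0000 0.0000]
Step 1: x=[5.0000 8.7500] v=[-2.0000 1.5000]
Step 2: x=[3.6875 9.8125] v=[-2.6250 2.1250]
Step 3: x=[2.9844 10.5938] v=[-1.4063 1.5625]
Step 4: x=[3.4375 10.7227] v=[0.9062 0.2578]
Max displacement = 2.0156

Answer: 2.0156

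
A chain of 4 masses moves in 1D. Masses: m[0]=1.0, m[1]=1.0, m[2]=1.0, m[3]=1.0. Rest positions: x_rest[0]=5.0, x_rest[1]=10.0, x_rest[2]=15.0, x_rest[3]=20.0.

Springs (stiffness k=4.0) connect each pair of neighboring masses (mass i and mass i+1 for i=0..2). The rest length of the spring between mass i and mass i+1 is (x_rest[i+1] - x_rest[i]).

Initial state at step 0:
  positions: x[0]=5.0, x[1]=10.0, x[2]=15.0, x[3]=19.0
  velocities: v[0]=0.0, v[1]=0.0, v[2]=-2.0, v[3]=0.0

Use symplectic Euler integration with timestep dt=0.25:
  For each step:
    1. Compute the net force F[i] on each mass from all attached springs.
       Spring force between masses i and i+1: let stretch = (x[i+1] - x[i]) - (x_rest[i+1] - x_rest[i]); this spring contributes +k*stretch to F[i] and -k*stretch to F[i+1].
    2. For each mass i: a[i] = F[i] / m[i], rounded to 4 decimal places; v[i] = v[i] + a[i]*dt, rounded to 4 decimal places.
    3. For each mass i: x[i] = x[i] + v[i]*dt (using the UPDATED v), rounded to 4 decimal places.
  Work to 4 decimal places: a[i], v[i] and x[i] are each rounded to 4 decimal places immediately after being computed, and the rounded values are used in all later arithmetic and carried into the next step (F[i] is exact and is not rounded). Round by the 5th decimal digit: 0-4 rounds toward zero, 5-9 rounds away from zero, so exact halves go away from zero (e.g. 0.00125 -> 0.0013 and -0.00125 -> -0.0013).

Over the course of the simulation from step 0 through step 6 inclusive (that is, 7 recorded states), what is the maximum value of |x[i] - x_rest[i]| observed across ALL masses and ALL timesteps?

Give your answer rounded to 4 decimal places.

Step 0: x=[5.0000 10.0000 15.0000 19.0000] v=[0.0000 0.0000 -2.0000 0.0000]
Step 1: x=[5.0000 10.0000 14.2500 19.2500] v=[0.0000 0.0000 -3.0000 1.0000]
Step 2: x=[5.0000 9.8125 13.6875 19.5000] v=[0.0000 -0.7500 -2.2500 1.0000]
Step 3: x=[4.9531 9.3906 13.6094 19.5469] v=[-0.1875 -1.6875 -0.3125 0.1875]
Step 4: x=[4.7656 8.9141 13.9610 19.3594] v=[-0.7500 -1.9062 1.4062 -0.7500]
Step 5: x=[4.3652 8.6622 14.4004 19.0723] v=[-1.6015 -1.0078 1.7577 -1.1484]
Step 6: x=[3.7891 8.7706 14.5733 18.8672] v=[-2.3045 0.4334 0.6914 -0.8203]
Max displacement = 1.3906

Answer: 1.3906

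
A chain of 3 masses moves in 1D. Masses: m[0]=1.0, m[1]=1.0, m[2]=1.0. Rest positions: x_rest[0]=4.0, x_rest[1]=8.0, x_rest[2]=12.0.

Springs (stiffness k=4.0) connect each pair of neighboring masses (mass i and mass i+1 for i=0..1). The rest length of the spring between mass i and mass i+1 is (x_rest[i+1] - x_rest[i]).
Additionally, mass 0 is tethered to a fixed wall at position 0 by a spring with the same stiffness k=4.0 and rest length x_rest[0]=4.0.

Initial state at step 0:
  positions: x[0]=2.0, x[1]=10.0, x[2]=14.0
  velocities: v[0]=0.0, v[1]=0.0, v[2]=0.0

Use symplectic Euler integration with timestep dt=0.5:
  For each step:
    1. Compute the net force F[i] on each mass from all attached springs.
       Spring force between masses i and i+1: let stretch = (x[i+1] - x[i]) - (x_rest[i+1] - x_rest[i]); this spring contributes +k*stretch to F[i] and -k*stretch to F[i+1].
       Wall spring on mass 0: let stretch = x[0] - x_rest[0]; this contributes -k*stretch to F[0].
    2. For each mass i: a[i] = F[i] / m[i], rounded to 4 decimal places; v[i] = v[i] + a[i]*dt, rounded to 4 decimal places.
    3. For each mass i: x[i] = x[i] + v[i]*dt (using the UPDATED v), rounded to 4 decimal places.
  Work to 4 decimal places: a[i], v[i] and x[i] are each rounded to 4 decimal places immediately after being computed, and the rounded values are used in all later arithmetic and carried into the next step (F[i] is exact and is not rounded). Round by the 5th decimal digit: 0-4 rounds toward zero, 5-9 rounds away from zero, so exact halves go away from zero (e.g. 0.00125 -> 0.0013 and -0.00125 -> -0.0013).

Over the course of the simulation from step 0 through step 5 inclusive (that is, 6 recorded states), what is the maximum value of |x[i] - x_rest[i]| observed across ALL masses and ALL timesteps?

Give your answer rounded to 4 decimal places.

Answer: 4.0000

Derivation:
Step 0: x=[2.0000 10.0000 14.0000] v=[0.0000 0.0000 0.0000]
Step 1: x=[8.0000 6.0000 14.0000] v=[12.0000 -8.0000 0.0000]
Step 2: x=[4.0000 12.0000 10.0000] v=[-8.0000 12.0000 -8.0000]
Step 3: x=[4.0000 8.0000 12.0000] v=[0.0000 -8.0000 4.0000]
Step 4: x=[4.0000 4.0000 14.0000] v=[0.0000 -8.0000 4.0000]
Step 5: x=[0.0000 10.0000 10.0000] v=[-8.0000 12.0000 -8.0000]
Max displacement = 4.0000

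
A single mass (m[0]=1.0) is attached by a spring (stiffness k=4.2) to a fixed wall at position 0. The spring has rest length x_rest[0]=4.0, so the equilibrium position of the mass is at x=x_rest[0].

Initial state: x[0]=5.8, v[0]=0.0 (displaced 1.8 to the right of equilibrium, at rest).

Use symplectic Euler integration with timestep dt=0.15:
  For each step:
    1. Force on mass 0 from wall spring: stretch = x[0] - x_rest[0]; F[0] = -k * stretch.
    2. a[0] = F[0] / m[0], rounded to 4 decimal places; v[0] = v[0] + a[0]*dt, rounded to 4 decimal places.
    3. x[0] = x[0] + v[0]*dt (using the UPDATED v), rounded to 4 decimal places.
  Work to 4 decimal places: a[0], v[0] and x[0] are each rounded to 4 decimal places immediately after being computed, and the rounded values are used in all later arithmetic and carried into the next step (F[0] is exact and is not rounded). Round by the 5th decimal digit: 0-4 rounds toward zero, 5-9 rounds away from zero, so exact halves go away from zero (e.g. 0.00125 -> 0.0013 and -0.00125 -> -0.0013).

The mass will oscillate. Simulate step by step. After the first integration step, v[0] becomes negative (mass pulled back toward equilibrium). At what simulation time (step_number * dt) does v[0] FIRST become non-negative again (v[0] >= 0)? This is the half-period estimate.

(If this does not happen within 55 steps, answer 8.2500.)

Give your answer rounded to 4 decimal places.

Answer: 1.6500

Derivation:
Step 0: x=[5.8000] v=[0.0000]
Step 1: x=[5.6299] v=[-1.1340]
Step 2: x=[5.3058] v=[-2.1608]
Step 3: x=[4.8583] v=[-2.9835]
Step 4: x=[4.3297] v=[-3.5242]
Step 5: x=[3.7699] v=[-3.7319]
Step 6: x=[3.2319] v=[-3.5869]
Step 7: x=[2.7665] v=[-3.1030]
Step 8: x=[2.4176] v=[-2.3259]
Step 9: x=[2.2183] v=[-1.3290]
Step 10: x=[2.1873] v=[-0.2065]
Step 11: x=[2.3276] v=[0.9355]
First v>=0 after going negative at step 11, time=1.6500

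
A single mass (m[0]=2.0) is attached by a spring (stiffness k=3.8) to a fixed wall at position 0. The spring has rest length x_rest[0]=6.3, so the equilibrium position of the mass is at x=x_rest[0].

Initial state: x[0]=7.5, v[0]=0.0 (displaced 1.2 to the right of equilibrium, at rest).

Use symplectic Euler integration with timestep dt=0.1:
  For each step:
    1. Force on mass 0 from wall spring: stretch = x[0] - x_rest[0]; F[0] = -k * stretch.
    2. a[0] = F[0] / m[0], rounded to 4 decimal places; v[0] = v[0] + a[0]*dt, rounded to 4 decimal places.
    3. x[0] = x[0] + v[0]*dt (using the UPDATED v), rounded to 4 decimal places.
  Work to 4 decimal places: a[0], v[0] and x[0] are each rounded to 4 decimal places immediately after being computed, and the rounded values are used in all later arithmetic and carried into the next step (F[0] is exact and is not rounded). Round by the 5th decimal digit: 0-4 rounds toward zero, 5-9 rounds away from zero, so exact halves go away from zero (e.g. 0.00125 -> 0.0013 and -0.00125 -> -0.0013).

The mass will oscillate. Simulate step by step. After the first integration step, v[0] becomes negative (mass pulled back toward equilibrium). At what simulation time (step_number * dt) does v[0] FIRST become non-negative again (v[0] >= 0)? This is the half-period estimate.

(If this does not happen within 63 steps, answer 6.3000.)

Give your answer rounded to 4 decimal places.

Answer: 2.3000

Derivation:
Step 0: x=[7.5000] v=[0.0000]
Step 1: x=[7.4772] v=[-0.2280]
Step 2: x=[7.4320] v=[-0.4517]
Step 3: x=[7.3653] v=[-0.6668]
Step 4: x=[7.2784] v=[-0.8692]
Step 5: x=[7.1729] v=[-1.0551]
Step 6: x=[7.0508] v=[-1.2210]
Step 7: x=[6.9144] v=[-1.3637]
Step 8: x=[6.7664] v=[-1.4804]
Step 9: x=[6.6095] v=[-1.5690]
Step 10: x=[6.4467] v=[-1.6278]
Step 11: x=[6.2811] v=[-1.6557]
Step 12: x=[6.1159] v=[-1.6521]
Step 13: x=[5.9542] v=[-1.6171]
Step 14: x=[5.7991] v=[-1.5514]
Step 15: x=[5.6535] v=[-1.4562]
Step 16: x=[5.5202] v=[-1.3334]
Step 17: x=[5.4017] v=[-1.1852]
Step 18: x=[5.3003] v=[-1.0145]
Step 19: x=[5.2178] v=[-0.8246]
Step 20: x=[5.1559] v=[-0.6190]
Step 21: x=[5.1157] v=[-0.4016]
Step 22: x=[5.0980] v=[-0.1766]
Step 23: x=[5.1032] v=[0.0518]
First v>=0 after going negative at step 23, time=2.3000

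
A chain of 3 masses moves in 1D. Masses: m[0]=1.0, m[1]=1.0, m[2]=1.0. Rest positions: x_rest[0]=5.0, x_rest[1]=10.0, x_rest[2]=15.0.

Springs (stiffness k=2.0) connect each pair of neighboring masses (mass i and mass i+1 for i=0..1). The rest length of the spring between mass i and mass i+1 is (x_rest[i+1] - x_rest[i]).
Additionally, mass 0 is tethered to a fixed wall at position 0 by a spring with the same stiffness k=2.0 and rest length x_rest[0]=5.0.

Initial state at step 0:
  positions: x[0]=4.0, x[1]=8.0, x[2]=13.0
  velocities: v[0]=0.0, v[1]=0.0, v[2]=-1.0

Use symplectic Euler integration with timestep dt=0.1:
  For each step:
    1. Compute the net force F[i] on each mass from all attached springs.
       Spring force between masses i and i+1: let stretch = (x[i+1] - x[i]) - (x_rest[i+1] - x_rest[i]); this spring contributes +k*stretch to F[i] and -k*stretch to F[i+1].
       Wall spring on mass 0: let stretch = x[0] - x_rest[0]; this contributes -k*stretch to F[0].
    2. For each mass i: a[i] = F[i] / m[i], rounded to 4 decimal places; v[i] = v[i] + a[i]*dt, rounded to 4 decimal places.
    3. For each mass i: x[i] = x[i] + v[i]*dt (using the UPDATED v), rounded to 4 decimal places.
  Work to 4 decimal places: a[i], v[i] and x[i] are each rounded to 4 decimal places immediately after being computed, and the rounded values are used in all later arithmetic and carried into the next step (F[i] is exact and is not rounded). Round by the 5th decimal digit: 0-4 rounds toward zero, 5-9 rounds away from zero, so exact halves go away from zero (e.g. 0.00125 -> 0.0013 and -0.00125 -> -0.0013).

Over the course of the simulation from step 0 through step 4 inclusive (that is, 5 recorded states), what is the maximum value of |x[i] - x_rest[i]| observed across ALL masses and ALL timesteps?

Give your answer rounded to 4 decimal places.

Answer: 2.3746

Derivation:
Step 0: x=[4.0000 8.0000 13.0000] v=[0.0000 0.0000 -1.0000]
Step 1: x=[4.0000 8.0200 12.9000] v=[0.0000 0.2000 -1.0000]
Step 2: x=[4.0004 8.0572 12.8024] v=[0.0040 0.3720 -0.9760]
Step 3: x=[4.0019 8.1082 12.7099] v=[0.0153 0.5097 -0.9250]
Step 4: x=[4.0055 8.1691 12.6254] v=[0.0362 0.6088 -0.8453]
Max displacement = 2.3746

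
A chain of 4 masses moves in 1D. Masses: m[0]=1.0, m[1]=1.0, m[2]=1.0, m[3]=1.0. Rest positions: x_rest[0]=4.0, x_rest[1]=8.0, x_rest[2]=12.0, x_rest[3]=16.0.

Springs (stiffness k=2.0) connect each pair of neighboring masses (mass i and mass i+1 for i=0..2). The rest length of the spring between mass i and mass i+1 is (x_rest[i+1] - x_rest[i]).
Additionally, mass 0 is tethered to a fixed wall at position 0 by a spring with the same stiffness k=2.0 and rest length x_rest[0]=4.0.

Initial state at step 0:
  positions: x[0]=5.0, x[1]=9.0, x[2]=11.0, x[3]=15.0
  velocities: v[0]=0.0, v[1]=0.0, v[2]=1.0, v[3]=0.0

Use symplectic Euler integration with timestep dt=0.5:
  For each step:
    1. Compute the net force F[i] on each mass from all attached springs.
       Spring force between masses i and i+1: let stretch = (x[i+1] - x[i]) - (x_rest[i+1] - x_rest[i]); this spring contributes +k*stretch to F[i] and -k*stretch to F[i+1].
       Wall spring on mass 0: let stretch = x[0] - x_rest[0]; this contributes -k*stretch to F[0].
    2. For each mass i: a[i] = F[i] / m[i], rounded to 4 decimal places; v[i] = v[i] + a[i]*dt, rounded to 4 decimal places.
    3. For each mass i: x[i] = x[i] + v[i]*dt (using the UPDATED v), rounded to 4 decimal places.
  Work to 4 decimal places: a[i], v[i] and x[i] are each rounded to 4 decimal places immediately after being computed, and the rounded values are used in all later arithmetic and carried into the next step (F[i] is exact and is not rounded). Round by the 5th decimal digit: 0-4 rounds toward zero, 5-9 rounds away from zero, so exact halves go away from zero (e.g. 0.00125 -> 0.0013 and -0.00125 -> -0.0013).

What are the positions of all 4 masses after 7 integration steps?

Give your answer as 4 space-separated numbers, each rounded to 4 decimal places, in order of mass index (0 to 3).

Step 0: x=[5.0000 9.0000 11.0000 15.0000] v=[0.0000 0.0000 1.0000 0.0000]
Step 1: x=[4.5000 8.0000 12.5000 15.0000] v=[-1.0000 -2.0000 3.0000 0.0000]
Step 2: x=[3.5000 7.5000 13.0000 15.7500] v=[-2.0000 -1.0000 1.0000 1.5000]
Step 3: x=[2.7500 7.7500 12.1250 17.1250] v=[-1.5000 0.5000 -1.7500 2.7500]
Step 4: x=[3.1250 7.6875 11.5625 18.0000] v=[0.7500 -0.1250 -1.1250 1.7500]
Step 5: x=[4.2188 7.2813 12.2813 17.6563] v=[2.1875 -0.8125 1.4375 -0.6875]
Step 6: x=[4.7344 7.8438 13.1876 16.6251] v=[1.0312 1.1250 1.8125 -2.0625]
Step 7: x=[4.4375 9.5235 13.1407 15.8751] v=[-0.5938 3.3594 -0.0938 -1.5000]

Answer: 4.4375 9.5235 13.1407 15.8751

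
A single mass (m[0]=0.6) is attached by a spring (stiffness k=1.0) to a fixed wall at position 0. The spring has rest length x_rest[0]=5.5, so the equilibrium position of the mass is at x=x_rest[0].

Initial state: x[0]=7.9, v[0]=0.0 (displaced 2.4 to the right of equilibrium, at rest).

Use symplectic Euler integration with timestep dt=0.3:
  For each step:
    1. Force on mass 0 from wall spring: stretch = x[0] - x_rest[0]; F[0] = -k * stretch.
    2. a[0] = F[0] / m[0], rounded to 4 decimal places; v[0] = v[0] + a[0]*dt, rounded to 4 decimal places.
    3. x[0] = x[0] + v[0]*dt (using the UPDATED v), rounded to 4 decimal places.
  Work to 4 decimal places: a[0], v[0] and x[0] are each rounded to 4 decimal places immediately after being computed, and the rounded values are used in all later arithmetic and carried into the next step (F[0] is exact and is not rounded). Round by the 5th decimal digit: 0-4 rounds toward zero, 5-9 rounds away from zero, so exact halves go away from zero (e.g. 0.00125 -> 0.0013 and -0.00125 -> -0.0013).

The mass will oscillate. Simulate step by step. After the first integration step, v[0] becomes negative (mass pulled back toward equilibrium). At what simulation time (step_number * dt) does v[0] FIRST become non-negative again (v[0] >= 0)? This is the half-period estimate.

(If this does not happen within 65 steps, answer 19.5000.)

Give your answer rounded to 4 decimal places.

Answer: 2.7000

Derivation:
Step 0: x=[7.9000] v=[0.0000]
Step 1: x=[7.5400] v=[-1.2000]
Step 2: x=[6.8740] v=[-2.2200]
Step 3: x=[6.0019] v=[-2.9070]
Step 4: x=[5.0545] v=[-3.1580]
Step 5: x=[4.1739] v=[-2.9353]
Step 6: x=[3.4922] v=[-2.2722]
Step 7: x=[3.1117] v=[-1.2683]
Step 8: x=[3.0894] v=[-0.0742]
Step 9: x=[3.4287] v=[1.1311]
First v>=0 after going negative at step 9, time=2.7000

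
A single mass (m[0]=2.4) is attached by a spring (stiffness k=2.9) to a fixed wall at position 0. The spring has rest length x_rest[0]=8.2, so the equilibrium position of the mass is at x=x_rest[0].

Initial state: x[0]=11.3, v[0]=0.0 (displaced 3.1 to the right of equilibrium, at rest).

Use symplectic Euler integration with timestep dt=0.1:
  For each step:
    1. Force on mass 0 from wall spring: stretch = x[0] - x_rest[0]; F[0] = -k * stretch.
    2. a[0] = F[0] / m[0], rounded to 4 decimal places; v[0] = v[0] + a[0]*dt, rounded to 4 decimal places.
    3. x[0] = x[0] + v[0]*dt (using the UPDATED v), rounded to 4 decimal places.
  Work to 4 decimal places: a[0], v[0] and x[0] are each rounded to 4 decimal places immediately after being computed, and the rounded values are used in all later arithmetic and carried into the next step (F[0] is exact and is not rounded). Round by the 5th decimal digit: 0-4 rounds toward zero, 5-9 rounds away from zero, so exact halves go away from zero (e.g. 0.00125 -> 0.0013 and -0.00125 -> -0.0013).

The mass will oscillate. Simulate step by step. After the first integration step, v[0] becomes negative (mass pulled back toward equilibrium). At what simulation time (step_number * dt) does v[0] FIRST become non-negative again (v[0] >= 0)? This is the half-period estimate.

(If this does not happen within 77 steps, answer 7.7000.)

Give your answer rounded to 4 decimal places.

Answer: 2.9000

Derivation:
Step 0: x=[11.3000] v=[0.0000]
Step 1: x=[11.2625] v=[-0.3746]
Step 2: x=[11.1880] v=[-0.7447]
Step 3: x=[11.0774] v=[-1.1058]
Step 4: x=[10.9321] v=[-1.4535]
Step 5: x=[10.7537] v=[-1.7836]
Step 6: x=[10.5445] v=[-2.0922]
Step 7: x=[10.3070] v=[-2.3755]
Step 8: x=[10.0440] v=[-2.6301]
Step 9: x=[9.7587] v=[-2.8529]
Step 10: x=[9.4546] v=[-3.0412]
Step 11: x=[9.1353] v=[-3.1928]
Step 12: x=[8.8047] v=[-3.3058]
Step 13: x=[8.4668] v=[-3.3789]
Step 14: x=[8.1257] v=[-3.4111]
Step 15: x=[7.7855] v=[-3.4021]
Step 16: x=[7.4503] v=[-3.3520]
Step 17: x=[7.1242] v=[-3.2614]
Step 18: x=[6.8111] v=[-3.1314]
Step 19: x=[6.5147] v=[-2.9636]
Step 20: x=[6.2387] v=[-2.7600]
Step 21: x=[5.9864] v=[-2.5230]
Step 22: x=[5.7609] v=[-2.2555]
Step 23: x=[5.5648] v=[-1.9608]
Step 24: x=[5.4006] v=[-1.6424]
Step 25: x=[5.2702] v=[-1.3041]
Step 26: x=[5.1752] v=[-0.9501]
Step 27: x=[5.1167] v=[-0.5846]
Step 28: x=[5.0955] v=[-0.2120]
Step 29: x=[5.1118] v=[0.1631]
First v>=0 after going negative at step 29, time=2.9000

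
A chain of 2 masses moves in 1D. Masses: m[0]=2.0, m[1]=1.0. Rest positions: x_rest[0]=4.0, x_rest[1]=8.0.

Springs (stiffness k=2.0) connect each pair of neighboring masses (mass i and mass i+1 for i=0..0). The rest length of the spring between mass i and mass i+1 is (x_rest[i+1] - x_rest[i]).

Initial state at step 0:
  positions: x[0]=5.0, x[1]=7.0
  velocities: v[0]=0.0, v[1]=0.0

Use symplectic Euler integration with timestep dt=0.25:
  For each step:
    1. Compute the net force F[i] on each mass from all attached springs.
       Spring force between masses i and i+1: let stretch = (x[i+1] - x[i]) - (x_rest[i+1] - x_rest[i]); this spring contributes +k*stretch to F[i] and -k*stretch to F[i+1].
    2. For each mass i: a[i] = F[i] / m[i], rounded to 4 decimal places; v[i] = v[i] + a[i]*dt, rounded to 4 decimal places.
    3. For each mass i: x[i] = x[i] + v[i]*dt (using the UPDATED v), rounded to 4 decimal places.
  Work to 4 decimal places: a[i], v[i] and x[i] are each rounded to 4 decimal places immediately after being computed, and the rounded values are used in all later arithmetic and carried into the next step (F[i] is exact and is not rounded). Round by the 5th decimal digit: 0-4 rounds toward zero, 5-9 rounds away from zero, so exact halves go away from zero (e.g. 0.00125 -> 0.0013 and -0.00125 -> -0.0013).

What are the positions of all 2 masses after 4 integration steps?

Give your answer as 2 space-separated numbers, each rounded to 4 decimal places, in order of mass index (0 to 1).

Step 0: x=[5.0000 7.0000] v=[0.0000 0.0000]
Step 1: x=[4.8750 7.2500] v=[-0.5000 1.0000]
Step 2: x=[4.6484 7.7031] v=[-0.9063 1.8125]
Step 3: x=[4.3628 8.2744] v=[-1.1426 2.2852]
Step 4: x=[4.0716 8.8568] v=[-1.1647 2.3294]

Answer: 4.0716 8.8568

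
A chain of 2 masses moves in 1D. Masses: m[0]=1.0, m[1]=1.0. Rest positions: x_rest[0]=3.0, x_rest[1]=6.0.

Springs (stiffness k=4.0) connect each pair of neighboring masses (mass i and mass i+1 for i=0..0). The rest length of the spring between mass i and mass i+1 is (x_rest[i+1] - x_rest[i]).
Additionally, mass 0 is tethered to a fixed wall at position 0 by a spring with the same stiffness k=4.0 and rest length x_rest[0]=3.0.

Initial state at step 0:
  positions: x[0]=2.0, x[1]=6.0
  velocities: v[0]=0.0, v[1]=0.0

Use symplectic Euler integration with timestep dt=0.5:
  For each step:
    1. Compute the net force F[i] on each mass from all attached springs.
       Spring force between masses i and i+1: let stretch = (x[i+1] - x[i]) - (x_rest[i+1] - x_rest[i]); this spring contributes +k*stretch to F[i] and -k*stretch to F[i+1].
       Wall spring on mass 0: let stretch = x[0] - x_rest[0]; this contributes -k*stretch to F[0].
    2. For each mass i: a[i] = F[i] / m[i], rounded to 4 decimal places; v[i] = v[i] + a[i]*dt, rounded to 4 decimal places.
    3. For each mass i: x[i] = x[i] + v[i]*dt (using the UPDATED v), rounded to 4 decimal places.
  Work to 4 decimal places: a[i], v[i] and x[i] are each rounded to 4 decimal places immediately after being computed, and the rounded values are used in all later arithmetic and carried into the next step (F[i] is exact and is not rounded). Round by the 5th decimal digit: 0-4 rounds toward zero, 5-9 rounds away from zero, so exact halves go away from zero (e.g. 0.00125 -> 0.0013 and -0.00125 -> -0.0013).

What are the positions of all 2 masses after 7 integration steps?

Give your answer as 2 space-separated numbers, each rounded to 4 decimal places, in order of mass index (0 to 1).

Answer: 3.0000 6.0000

Derivation:
Step 0: x=[2.0000 6.0000] v=[0.0000 0.0000]
Step 1: x=[4.0000 5.0000] v=[4.0000 -2.0000]
Step 2: x=[3.0000 6.0000] v=[-2.0000 2.0000]
Step 3: x=[2.0000 7.0000] v=[-2.0000 2.0000]
Step 4: x=[4.0000 6.0000] v=[4.0000 -2.0000]
Step 5: x=[4.0000 6.0000] v=[0.0000 0.0000]
Step 6: x=[2.0000 7.0000] v=[-4.0000 2.0000]
Step 7: x=[3.0000 6.0000] v=[2.0000 -2.0000]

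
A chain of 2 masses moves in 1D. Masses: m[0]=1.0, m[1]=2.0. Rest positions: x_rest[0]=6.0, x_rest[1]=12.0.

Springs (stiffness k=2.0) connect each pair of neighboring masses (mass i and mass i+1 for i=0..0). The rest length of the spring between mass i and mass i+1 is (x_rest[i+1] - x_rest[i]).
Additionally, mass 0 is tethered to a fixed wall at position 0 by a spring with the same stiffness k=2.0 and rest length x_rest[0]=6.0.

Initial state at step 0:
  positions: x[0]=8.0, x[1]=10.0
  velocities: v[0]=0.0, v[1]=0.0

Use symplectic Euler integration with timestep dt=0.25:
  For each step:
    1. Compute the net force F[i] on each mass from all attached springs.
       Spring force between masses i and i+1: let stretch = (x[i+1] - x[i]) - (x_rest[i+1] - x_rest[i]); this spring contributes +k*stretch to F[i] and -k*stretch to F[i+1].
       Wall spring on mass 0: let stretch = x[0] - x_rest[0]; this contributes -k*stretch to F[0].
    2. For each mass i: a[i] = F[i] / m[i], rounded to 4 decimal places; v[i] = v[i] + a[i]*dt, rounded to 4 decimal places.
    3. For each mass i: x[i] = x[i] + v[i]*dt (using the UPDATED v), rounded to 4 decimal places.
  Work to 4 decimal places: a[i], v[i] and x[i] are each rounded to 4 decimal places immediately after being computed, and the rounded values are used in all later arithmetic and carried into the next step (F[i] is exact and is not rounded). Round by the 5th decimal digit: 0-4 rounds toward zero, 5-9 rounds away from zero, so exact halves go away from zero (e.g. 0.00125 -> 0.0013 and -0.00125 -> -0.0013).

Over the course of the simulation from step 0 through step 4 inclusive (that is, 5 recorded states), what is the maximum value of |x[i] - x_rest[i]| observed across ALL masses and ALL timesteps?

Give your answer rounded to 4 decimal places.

Answer: 2.6384

Derivation:
Step 0: x=[8.0000 10.0000] v=[0.0000 0.0000]
Step 1: x=[7.2500 10.2500] v=[-3.0000 1.0000]
Step 2: x=[5.9688 10.6875] v=[-5.1250 1.7500]
Step 3: x=[4.5313 11.2051] v=[-5.7501 2.0703]
Step 4: x=[3.3616 11.6806] v=[-4.6789 1.9019]
Max displacement = 2.6384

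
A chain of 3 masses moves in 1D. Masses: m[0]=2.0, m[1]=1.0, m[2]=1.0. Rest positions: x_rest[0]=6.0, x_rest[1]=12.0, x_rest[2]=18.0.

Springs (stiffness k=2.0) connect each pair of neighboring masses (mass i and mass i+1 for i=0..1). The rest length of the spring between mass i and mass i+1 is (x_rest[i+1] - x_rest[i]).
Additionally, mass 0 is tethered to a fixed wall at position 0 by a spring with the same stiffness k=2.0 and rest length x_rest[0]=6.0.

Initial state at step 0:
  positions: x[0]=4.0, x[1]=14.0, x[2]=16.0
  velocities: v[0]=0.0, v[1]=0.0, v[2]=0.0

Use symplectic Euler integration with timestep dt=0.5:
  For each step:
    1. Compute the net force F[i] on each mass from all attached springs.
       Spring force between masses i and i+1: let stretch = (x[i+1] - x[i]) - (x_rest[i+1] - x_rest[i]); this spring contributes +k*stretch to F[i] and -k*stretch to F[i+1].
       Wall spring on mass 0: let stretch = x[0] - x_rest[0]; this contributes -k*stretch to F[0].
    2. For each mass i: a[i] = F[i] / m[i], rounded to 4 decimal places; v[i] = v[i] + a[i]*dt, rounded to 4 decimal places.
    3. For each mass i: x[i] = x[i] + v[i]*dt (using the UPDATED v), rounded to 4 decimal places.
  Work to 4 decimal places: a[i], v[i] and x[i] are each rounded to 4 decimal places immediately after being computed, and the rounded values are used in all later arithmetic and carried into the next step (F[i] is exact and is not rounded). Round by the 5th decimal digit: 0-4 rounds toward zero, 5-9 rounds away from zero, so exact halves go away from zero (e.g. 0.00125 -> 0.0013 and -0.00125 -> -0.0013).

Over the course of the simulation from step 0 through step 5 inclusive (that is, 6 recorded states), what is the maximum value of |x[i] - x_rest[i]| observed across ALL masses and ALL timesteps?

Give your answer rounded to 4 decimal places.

Answer: 4.2500

Derivation:
Step 0: x=[4.0000 14.0000 16.0000] v=[0.0000 0.0000 0.0000]
Step 1: x=[5.5000 10.0000 18.0000] v=[3.0000 -8.0000 4.0000]
Step 2: x=[6.7500 7.7500 19.0000] v=[2.5000 -4.5000 2.0000]
Step 3: x=[6.5625 10.6250 17.3750] v=[-0.3750 5.7500 -3.2500]
Step 4: x=[5.7500 14.8438 15.3750] v=[-1.6250 8.4375 -4.0000]
Step 5: x=[5.7735 14.7813 16.1094] v=[0.0469 -0.1251 1.4688]
Max displacement = 4.2500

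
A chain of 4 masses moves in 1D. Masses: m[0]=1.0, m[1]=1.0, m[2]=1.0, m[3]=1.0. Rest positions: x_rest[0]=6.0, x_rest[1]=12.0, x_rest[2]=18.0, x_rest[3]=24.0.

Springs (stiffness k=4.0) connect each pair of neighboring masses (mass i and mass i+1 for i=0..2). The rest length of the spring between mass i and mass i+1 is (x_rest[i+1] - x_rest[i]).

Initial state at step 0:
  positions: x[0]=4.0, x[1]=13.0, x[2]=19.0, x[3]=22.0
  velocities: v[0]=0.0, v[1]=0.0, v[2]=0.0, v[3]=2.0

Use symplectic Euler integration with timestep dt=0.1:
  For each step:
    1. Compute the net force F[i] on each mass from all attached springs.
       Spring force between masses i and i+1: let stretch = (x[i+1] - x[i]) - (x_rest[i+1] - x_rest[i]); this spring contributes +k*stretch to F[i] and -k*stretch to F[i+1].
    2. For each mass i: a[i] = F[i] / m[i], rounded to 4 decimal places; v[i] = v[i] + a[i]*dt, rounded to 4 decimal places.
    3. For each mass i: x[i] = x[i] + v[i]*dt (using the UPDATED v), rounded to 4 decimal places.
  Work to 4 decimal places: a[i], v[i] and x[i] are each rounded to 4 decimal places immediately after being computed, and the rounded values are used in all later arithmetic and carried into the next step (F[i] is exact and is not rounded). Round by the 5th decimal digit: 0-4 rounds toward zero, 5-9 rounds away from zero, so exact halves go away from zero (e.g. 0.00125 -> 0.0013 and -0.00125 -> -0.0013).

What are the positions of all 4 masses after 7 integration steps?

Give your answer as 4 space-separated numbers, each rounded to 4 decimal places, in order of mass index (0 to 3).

Answer: 6.3033 10.7314 17.0384 25.3272

Derivation:
Step 0: x=[4.0000 13.0000 19.0000 22.0000] v=[0.0000 0.0000 0.0000 2.0000]
Step 1: x=[4.1200 12.8800 18.8800 22.3200] v=[1.2000 -1.2000 -1.2000 3.2000]
Step 2: x=[4.3504 12.6496 18.6576 22.7424] v=[2.3040 -2.3040 -2.2240 4.2240]
Step 3: x=[4.6728 12.3276 18.3583 23.2414] v=[3.2237 -3.2205 -2.9933 4.9901]
Step 4: x=[5.0614 11.9406 18.0131 23.7851] v=[3.8856 -3.8701 -3.4523 5.4369]
Step 5: x=[5.4851 11.5213 17.6559 24.3379] v=[4.2373 -4.1928 -3.5725 5.5281]
Step 6: x=[5.9103 11.1060 17.3206 24.8634] v=[4.2518 -4.1534 -3.3535 5.2553]
Step 7: x=[6.3033 10.7314 17.0384 25.3272] v=[3.9301 -3.7458 -2.8222 4.6382]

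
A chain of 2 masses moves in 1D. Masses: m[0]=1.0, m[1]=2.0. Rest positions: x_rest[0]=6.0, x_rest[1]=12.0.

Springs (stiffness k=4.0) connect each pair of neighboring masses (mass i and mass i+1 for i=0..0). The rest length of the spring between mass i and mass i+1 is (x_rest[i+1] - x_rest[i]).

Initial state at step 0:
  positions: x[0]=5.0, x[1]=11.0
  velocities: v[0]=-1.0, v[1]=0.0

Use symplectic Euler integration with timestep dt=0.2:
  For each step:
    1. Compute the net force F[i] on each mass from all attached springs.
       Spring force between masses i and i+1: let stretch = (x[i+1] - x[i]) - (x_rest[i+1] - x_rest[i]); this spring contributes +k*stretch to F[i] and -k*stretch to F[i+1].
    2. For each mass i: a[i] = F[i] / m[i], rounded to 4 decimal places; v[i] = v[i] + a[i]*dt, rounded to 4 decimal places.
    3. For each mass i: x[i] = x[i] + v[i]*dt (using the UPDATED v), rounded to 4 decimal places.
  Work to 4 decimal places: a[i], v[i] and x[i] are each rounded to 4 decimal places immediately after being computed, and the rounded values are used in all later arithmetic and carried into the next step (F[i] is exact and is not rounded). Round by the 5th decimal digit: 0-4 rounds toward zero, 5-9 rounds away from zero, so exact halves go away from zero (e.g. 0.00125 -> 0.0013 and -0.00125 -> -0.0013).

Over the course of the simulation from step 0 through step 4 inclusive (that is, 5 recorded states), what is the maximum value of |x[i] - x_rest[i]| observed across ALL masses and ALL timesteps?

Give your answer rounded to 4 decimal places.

Step 0: x=[5.0000 11.0000] v=[-1.0000 0.0000]
Step 1: x=[4.8000 11.0000] v=[-1.0000 0.0000]
Step 2: x=[4.6320 10.9840] v=[-0.8400 -0.0800]
Step 3: x=[4.5203 10.9398] v=[-0.5584 -0.2208]
Step 4: x=[4.4757 10.8621] v=[-0.2228 -0.3886]
Max displacement = 1.5243

Answer: 1.5243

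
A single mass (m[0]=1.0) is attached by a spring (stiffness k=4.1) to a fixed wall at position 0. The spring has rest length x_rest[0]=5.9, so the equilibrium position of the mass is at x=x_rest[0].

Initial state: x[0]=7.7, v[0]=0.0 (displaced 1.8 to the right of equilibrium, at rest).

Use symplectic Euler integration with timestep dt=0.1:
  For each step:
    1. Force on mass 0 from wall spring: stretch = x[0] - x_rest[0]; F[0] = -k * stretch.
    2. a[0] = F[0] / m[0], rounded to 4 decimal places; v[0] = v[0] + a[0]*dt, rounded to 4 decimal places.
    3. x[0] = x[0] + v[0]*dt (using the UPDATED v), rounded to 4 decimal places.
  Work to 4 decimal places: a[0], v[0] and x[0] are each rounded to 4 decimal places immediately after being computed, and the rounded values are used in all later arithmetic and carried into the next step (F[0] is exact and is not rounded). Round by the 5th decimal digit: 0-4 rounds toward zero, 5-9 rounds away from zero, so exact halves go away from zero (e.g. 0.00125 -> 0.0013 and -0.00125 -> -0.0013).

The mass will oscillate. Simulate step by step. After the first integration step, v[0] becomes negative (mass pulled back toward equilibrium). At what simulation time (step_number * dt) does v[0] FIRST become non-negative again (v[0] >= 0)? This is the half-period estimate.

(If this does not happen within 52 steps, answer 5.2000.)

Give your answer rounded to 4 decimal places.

Step 0: x=[7.7000] v=[0.0000]
Step 1: x=[7.6262] v=[-0.7380]
Step 2: x=[7.4816] v=[-1.4457]
Step 3: x=[7.2722] v=[-2.0942]
Step 4: x=[7.0065] v=[-2.6568]
Step 5: x=[6.6955] v=[-3.1105]
Step 6: x=[6.3518] v=[-3.4367]
Step 7: x=[5.9896] v=[-3.6219]
Step 8: x=[5.6237] v=[-3.6586]
Step 9: x=[5.2692] v=[-3.5453]
Step 10: x=[4.9405] v=[-3.2867]
Step 11: x=[4.6512] v=[-2.8933]
Step 12: x=[4.4131] v=[-2.3813]
Step 13: x=[4.2359] v=[-1.7717]
Step 14: x=[4.1270] v=[-1.0894]
Step 15: x=[4.0908] v=[-0.3625]
Step 16: x=[4.1287] v=[0.3793]
First v>=0 after going negative at step 16, time=1.6000

Answer: 1.6000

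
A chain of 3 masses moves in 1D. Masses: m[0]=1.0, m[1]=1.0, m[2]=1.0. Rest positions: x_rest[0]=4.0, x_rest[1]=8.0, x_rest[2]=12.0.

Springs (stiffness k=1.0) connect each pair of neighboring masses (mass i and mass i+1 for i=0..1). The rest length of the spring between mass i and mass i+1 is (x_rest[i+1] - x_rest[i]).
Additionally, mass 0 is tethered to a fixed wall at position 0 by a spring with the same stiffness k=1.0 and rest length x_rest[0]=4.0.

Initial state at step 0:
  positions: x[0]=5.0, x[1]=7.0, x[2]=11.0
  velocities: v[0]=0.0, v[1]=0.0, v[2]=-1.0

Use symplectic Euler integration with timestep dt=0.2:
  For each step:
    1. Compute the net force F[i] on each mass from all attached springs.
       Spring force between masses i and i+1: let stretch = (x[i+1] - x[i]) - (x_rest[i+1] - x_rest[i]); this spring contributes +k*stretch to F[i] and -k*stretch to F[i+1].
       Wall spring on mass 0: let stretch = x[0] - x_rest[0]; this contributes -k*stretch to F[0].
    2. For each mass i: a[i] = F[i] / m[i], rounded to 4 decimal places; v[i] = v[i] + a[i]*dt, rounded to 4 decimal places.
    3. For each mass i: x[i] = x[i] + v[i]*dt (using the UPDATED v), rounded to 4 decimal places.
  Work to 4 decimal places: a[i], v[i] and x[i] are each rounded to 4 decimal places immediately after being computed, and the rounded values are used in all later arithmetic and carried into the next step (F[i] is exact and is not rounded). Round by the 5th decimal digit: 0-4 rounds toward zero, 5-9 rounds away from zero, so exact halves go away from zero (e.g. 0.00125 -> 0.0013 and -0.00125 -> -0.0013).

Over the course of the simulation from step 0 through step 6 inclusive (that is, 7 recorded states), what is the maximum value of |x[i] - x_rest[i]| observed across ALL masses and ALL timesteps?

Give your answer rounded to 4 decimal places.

Answer: 1.7743

Derivation:
Step 0: x=[5.0000 7.0000 11.0000] v=[0.0000 0.0000 -1.0000]
Step 1: x=[4.8800 7.0800 10.8000] v=[-0.6000 0.4000 -1.0000]
Step 2: x=[4.6528 7.2208 10.6112] v=[-1.1360 0.7040 -0.9440]
Step 3: x=[4.3422 7.3945 10.4468] v=[-1.5530 0.8685 -0.8221]
Step 4: x=[3.9800 7.5682 10.3203] v=[-1.8110 0.8685 -0.6326]
Step 5: x=[3.6021 7.7085 10.2437] v=[-1.8894 0.7013 -0.3830]
Step 6: x=[3.2444 7.7859 10.2257] v=[-1.7885 0.3871 -0.0900]
Max displacement = 1.7743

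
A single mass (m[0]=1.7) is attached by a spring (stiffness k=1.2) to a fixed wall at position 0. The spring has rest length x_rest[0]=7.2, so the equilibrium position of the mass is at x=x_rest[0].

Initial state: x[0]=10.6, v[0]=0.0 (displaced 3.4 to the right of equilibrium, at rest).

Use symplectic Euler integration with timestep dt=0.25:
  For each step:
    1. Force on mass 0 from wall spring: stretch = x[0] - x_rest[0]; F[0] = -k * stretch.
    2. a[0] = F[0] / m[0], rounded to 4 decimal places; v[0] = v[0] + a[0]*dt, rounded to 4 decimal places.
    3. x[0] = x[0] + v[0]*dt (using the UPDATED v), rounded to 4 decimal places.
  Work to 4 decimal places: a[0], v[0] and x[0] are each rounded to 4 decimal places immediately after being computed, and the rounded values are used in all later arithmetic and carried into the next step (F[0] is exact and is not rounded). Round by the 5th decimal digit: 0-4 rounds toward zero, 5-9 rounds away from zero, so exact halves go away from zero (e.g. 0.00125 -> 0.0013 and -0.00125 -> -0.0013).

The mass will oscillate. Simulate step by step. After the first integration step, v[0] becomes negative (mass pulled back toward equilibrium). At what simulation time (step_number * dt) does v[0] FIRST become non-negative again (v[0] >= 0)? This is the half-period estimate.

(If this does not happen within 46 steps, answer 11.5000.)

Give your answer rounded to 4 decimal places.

Answer: 3.7500

Derivation:
Step 0: x=[10.6000] v=[0.0000]
Step 1: x=[10.4500] v=[-0.6000]
Step 2: x=[10.1566] v=[-1.1735]
Step 3: x=[9.7328] v=[-1.6953]
Step 4: x=[9.1972] v=[-2.1423]
Step 5: x=[8.5735] v=[-2.4948]
Step 6: x=[7.8892] v=[-2.7372]
Step 7: x=[7.1745] v=[-2.8588]
Step 8: x=[6.4609] v=[-2.8543]
Step 9: x=[5.7799] v=[-2.7239]
Step 10: x=[5.1616] v=[-2.4733]
Step 11: x=[4.6332] v=[-2.1136]
Step 12: x=[4.2181] v=[-1.6606]
Step 13: x=[3.9345] v=[-1.1344]
Step 14: x=[3.7950] v=[-0.5581]
Step 15: x=[3.8057] v=[0.0428]
First v>=0 after going negative at step 15, time=3.7500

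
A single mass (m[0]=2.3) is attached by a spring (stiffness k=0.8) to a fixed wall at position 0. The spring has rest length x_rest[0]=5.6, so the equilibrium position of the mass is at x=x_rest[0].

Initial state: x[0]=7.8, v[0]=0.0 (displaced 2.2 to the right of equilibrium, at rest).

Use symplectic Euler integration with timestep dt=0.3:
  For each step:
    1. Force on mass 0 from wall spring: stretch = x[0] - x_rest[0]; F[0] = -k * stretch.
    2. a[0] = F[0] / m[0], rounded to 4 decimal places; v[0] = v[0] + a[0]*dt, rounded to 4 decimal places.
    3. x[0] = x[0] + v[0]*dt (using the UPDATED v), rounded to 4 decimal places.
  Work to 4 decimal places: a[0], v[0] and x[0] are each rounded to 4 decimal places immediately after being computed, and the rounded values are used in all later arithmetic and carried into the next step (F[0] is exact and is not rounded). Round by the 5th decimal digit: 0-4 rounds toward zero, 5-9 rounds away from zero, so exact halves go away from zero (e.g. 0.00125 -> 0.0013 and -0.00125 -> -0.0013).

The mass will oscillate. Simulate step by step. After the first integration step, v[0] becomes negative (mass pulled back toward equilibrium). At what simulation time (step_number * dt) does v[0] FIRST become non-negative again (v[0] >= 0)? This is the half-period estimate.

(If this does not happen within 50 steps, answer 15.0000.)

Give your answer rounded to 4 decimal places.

Answer: 5.4000

Derivation:
Step 0: x=[7.8000] v=[0.0000]
Step 1: x=[7.7311] v=[-0.2296]
Step 2: x=[7.5955] v=[-0.4520]
Step 3: x=[7.3974] v=[-0.6602]
Step 4: x=[7.1431] v=[-0.8478]
Step 5: x=[6.8405] v=[-1.0088]
Step 6: x=[6.4990] v=[-1.1383]
Step 7: x=[6.1294] v=[-1.2321]
Step 8: x=[5.7432] v=[-1.2873]
Step 9: x=[5.3525] v=[-1.3022]
Step 10: x=[4.9696] v=[-1.2764]
Step 11: x=[4.6064] v=[-1.2106]
Step 12: x=[4.2743] v=[-1.1069]
Step 13: x=[3.9837] v=[-0.9686]
Step 14: x=[3.7437] v=[-0.7999]
Step 15: x=[3.5618] v=[-0.6062]
Step 16: x=[3.4438] v=[-0.3935]
Step 17: x=[3.3933] v=[-0.1685]
Step 18: x=[3.4118] v=[0.0618]
First v>=0 after going negative at step 18, time=5.4000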